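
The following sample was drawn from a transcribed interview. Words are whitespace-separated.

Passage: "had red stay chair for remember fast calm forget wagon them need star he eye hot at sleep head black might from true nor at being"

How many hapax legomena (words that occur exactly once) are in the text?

Frequencies: at:2, had:1, red:1, stay:1, chair:1, for:1, remember:1, fast:1, calm:1, forget:1, wagon:1, them:1, need:1, star:1, he:1, eye:1, hot:1, sleep:1, head:1, black:1, … (5 more, each freq 1)
Hapax (freq=1): being, black, calm, chair, eye, fast, for, forget, from, had, he, head, hot, might, need, nor, red, remember, sleep, star, stay, them, true, wagon

24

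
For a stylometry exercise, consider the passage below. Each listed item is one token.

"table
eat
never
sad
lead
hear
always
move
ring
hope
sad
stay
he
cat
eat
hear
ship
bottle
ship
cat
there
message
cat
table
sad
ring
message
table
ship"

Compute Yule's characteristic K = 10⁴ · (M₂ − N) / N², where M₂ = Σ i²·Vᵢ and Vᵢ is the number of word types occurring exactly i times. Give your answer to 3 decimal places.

Frequencies: table:3, sad:3, cat:3, ship:3, eat:2, hear:2, ring:2, message:2, never:1, lead:1, always:1, move:1, hope:1, stay:1, he:1, bottle:1, there:1
N = 29. Frequency spectrum: V_1=9, V_2=4, V_3=4
M₂ = 1²·9 + 2²·4 + 3²·4 = 61
K = 10000 × (61 − 29) / 29² = 380.499

380.499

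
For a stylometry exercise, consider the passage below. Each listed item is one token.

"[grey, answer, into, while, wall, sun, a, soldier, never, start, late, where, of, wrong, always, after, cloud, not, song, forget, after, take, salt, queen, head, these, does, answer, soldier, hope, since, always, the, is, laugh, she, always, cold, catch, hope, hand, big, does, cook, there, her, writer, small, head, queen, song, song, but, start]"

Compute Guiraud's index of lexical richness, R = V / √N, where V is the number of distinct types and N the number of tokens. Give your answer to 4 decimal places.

N = 54, V = 42.
√N = 7.348469
R = 42 / 7.348469 = 5.7155

5.7155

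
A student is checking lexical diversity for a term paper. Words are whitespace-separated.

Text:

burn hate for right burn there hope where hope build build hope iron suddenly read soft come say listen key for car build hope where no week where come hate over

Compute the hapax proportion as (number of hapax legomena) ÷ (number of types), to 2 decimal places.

0.65

Frequencies: hope:4, where:3, build:3, burn:2, hate:2, for:2, come:2, right:1, there:1, iron:1, suddenly:1, read:1, soft:1, say:1, listen:1, key:1, car:1, no:1, week:1, over:1
Hapax count = 13; type count = 20.
Ratio = 13 / 20 = 0.65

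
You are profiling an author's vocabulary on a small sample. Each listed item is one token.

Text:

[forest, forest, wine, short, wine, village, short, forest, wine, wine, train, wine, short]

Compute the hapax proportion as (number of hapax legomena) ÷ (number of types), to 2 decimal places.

Frequencies: wine:5, forest:3, short:3, village:1, train:1
Hapax count = 2; type count = 5.
Ratio = 2 / 5 = 0.40

0.40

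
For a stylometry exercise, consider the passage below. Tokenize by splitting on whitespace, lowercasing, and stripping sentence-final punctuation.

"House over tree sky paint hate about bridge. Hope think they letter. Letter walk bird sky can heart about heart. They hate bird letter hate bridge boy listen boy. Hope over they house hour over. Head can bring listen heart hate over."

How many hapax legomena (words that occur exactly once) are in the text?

7

Frequencies: over:4, hate:4, they:3, letter:3, heart:3, house:2, sky:2, about:2, bridge:2, hope:2, bird:2, can:2, boy:2, listen:2, tree:1, paint:1, think:1, walk:1, hour:1, head:1, … (1 more, each freq 1)
Hapax (freq=1): bring, head, hour, paint, think, tree, walk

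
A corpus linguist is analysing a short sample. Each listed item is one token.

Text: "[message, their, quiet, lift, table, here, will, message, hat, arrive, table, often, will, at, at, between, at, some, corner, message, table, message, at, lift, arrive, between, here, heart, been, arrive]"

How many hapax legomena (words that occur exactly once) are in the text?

8

Frequencies: message:4, at:4, table:3, arrive:3, lift:2, here:2, will:2, between:2, their:1, quiet:1, hat:1, often:1, some:1, corner:1, heart:1, been:1
Hapax (freq=1): been, corner, hat, heart, often, quiet, some, their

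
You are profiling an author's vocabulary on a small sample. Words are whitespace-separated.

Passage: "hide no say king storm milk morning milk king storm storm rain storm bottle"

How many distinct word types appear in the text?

9

Distinct types: {bottle, hide, king, milk, morning, no, rain, say, storm}
V = 9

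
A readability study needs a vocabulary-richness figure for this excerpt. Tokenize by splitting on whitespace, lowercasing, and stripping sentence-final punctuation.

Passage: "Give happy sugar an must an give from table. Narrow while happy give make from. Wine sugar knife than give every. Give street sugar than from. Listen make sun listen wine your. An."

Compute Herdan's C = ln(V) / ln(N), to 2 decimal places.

N = 33, V = 18.
ln(V) = 2.890372, ln(N) = 3.496508
C = 2.890372 / 3.496508 = 0.83

0.83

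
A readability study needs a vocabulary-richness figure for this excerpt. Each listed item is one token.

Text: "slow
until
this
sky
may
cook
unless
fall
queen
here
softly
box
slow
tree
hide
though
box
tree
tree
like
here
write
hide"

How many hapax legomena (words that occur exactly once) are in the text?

12

Frequencies: tree:3, slow:2, here:2, box:2, hide:2, until:1, this:1, sky:1, may:1, cook:1, unless:1, fall:1, queen:1, softly:1, though:1, like:1, write:1
Hapax (freq=1): cook, fall, like, may, queen, sky, softly, this, though, unless, until, write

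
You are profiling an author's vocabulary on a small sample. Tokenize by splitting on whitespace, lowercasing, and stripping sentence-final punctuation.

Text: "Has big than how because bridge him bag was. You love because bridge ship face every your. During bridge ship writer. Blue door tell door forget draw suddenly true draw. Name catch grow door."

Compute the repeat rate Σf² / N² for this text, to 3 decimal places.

Frequencies: bridge:3, door:3, because:2, ship:2, draw:2, has:1, big:1, than:1, how:1, him:1, bag:1, was:1, you:1, love:1, face:1, every:1, your:1, during:1, writer:1, blue:1, … (7 more, each freq 1)
Σf² = 52; N² = 1156
Repeat rate = 52 / 1156 = 0.045

0.045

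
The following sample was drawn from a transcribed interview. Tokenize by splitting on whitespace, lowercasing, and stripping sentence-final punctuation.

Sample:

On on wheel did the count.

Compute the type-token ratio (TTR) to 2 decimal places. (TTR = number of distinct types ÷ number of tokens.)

0.83

N = 6 tokens, V = 5 types.
TTR = V / N = 5 / 6 = 0.83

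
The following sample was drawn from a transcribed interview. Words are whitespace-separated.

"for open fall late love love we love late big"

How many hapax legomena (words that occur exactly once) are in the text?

Frequencies: love:3, late:2, for:1, open:1, fall:1, we:1, big:1
Hapax (freq=1): big, fall, for, open, we

5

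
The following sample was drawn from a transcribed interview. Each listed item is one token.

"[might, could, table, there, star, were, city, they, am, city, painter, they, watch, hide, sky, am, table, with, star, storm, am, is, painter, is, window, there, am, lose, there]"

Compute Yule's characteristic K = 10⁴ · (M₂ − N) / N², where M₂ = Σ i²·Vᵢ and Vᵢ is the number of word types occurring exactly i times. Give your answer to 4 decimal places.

356.7182

Frequencies: am:4, there:3, table:2, star:2, city:2, they:2, painter:2, is:2, might:1, could:1, were:1, watch:1, hide:1, sky:1, with:1, storm:1, window:1, lose:1
N = 29. Frequency spectrum: V_1=10, V_2=6, V_3=1, V_4=1
M₂ = 1²·10 + 2²·6 + 3²·1 + 4²·1 = 59
K = 10000 × (59 − 29) / 29² = 356.7182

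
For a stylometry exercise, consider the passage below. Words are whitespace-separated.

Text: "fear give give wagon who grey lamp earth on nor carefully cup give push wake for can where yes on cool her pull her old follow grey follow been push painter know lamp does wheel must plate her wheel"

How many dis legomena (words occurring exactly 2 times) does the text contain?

Frequencies: give:3, her:3, grey:2, lamp:2, on:2, push:2, follow:2, wheel:2, fear:1, wagon:1, who:1, earth:1, nor:1, carefully:1, cup:1, wake:1, for:1, can:1, where:1, yes:1, … (9 more, each freq 1)
Words with frequency 2: follow, grey, lamp, on, push, wheel

6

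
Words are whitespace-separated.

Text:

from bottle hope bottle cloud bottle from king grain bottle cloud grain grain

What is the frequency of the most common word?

Frequencies: bottle:4, grain:3, from:2, cloud:2, hope:1, king:1
Most common: 'bottle' with frequency 4.

4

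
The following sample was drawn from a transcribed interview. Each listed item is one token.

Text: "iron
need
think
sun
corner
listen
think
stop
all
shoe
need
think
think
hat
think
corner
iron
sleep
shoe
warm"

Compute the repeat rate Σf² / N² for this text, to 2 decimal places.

Frequencies: think:5, iron:2, need:2, corner:2, shoe:2, sun:1, listen:1, stop:1, all:1, hat:1, sleep:1, warm:1
Σf² = 48; N² = 400
Repeat rate = 48 / 400 = 0.12

0.12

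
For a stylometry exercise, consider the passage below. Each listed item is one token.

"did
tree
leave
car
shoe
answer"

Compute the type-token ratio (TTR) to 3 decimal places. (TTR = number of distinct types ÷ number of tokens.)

N = 6 tokens, V = 6 types.
TTR = V / N = 6 / 6 = 1.000

1.000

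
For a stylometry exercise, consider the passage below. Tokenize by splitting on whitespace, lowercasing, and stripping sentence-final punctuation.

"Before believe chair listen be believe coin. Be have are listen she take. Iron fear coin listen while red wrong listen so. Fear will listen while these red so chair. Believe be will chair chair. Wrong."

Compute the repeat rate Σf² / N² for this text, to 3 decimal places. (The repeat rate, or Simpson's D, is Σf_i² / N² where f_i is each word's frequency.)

Frequencies: listen:5, chair:4, believe:3, be:3, coin:2, fear:2, while:2, red:2, wrong:2, so:2, will:2, before:1, have:1, are:1, she:1, take:1, iron:1, these:1
Σf² = 94; N² = 1296
Repeat rate = 94 / 1296 = 0.073

0.073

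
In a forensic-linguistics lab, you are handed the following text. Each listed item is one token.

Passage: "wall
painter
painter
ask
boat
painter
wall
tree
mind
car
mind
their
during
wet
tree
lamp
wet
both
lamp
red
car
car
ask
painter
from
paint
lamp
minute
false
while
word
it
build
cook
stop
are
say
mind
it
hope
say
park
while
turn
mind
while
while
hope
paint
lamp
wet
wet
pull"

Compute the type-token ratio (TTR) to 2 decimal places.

N = 53 tokens, V = 29 types.
TTR = V / N = 29 / 53 = 0.55

0.55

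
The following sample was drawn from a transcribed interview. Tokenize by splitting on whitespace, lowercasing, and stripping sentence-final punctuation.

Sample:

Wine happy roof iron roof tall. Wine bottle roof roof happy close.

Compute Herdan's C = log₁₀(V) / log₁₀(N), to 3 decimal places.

N = 12, V = 7.
log₁₀(V) = 0.845098, log₁₀(N) = 1.079181
C = 0.845098 / 1.079181 = 0.783

0.783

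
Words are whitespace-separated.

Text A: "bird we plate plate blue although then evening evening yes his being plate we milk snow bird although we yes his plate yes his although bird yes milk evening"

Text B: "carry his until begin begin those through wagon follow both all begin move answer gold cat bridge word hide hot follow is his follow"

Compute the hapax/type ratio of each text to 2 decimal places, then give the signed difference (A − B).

-0.51

A: hapax=4, V=12, ratio=0.33
B: hapax=16, V=19, ratio=0.84
Difference = 0.33 − 0.84 = -0.51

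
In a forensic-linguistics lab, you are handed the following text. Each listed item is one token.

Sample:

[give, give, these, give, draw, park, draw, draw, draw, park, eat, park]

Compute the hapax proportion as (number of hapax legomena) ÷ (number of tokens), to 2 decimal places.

Frequencies: draw:4, give:3, park:3, these:1, eat:1
Hapax count = 2; token count = 12.
Ratio = 2 / 12 = 0.17

0.17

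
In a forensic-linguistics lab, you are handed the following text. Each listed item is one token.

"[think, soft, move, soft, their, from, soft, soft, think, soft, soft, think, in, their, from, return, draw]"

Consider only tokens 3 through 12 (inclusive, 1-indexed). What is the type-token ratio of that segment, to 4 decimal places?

Segment tokens 3–12: move, soft, their, from, soft, soft, think, soft, soft, think
Segment N = 10, segment V = 5.
TTR = 5 / 10 = 0.5000

0.5000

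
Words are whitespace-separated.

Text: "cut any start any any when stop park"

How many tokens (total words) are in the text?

8

Tokens: cut, any, start, any, any, when, stop, park
N = 8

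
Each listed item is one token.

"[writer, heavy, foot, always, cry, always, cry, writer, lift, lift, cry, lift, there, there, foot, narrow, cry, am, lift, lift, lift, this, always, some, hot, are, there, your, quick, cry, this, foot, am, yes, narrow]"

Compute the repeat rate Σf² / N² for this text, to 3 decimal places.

Frequencies: lift:6, cry:5, foot:3, always:3, there:3, writer:2, narrow:2, am:2, this:2, heavy:1, some:1, hot:1, are:1, your:1, quick:1, yes:1
Σf² = 111; N² = 1225
Repeat rate = 111 / 1225 = 0.091

0.091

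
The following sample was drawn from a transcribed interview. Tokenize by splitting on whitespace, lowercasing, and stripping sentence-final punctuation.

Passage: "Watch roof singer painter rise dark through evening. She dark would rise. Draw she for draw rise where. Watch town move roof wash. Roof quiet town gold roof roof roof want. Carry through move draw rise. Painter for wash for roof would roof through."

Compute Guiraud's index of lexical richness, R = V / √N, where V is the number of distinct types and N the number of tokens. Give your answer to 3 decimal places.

N = 44, V = 20.
√N = 6.633250
R = 20 / 6.633250 = 3.015

3.015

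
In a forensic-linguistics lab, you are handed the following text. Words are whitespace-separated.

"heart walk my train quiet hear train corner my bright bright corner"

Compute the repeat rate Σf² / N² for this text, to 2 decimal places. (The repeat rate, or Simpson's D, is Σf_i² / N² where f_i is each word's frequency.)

Frequencies: my:2, train:2, corner:2, bright:2, heart:1, walk:1, quiet:1, hear:1
Σf² = 20; N² = 144
Repeat rate = 20 / 144 = 0.14

0.14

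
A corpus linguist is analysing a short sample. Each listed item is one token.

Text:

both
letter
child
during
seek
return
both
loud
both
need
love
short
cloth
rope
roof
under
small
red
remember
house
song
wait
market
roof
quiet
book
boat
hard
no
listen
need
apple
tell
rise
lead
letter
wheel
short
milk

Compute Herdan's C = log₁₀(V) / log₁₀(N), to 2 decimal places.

N = 39, V = 33.
log₁₀(V) = 1.518514, log₁₀(N) = 1.591065
C = 1.518514 / 1.591065 = 0.95

0.95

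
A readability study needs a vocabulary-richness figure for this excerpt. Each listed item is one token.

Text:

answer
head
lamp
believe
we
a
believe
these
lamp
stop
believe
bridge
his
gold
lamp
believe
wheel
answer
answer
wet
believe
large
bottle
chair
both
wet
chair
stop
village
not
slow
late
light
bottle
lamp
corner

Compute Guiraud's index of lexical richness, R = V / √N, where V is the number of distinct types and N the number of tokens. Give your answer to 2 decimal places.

N = 36, V = 23.
√N = 6.000000
R = 23 / 6.000000 = 3.83

3.83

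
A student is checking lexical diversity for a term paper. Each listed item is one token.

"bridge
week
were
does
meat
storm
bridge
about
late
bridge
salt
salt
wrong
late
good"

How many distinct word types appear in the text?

Distinct types: {about, bridge, does, good, late, meat, salt, storm, week, were, wrong}
V = 11

11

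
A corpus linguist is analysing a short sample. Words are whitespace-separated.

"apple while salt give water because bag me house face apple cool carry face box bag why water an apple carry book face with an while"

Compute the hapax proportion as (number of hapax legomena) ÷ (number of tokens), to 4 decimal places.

Frequencies: apple:3, face:3, while:2, water:2, bag:2, carry:2, an:2, salt:1, give:1, because:1, me:1, house:1, cool:1, box:1, why:1, book:1, with:1
Hapax count = 10; token count = 26.
Ratio = 10 / 26 = 0.3846

0.3846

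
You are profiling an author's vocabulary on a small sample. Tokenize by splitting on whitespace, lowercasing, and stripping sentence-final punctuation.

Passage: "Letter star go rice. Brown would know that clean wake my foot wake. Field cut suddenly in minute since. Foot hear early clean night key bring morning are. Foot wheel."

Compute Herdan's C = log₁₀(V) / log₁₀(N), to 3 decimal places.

N = 30, V = 26.
log₁₀(V) = 1.414973, log₁₀(N) = 1.477121
C = 1.414973 / 1.477121 = 0.958

0.958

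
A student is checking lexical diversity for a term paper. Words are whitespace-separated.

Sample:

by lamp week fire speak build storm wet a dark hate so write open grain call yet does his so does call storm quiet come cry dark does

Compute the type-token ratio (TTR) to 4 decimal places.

N = 28 tokens, V = 22 types.
TTR = V / N = 22 / 28 = 0.7857

0.7857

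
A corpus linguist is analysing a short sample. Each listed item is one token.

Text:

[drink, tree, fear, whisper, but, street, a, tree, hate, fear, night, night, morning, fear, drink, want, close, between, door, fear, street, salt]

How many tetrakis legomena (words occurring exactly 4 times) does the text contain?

1

Frequencies: fear:4, drink:2, tree:2, street:2, night:2, whisper:1, but:1, a:1, hate:1, morning:1, want:1, close:1, between:1, door:1, salt:1
Words with frequency 4: fear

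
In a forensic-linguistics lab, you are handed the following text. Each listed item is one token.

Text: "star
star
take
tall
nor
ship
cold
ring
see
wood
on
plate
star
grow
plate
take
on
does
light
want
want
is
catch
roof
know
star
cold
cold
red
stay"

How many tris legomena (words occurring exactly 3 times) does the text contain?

Frequencies: star:4, cold:3, take:2, on:2, plate:2, want:2, tall:1, nor:1, ship:1, ring:1, see:1, wood:1, grow:1, does:1, light:1, is:1, catch:1, roof:1, know:1, red:1, … (1 more, each freq 1)
Words with frequency 3: cold

1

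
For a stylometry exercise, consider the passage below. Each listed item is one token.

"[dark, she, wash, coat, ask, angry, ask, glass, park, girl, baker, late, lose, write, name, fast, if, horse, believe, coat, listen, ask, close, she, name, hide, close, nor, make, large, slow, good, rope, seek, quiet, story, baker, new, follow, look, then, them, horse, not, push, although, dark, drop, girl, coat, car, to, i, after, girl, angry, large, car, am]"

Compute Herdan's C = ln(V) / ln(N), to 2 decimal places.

0.93

N = 59, V = 44.
ln(V) = 3.784190, ln(N) = 4.077537
C = 3.784190 / 4.077537 = 0.93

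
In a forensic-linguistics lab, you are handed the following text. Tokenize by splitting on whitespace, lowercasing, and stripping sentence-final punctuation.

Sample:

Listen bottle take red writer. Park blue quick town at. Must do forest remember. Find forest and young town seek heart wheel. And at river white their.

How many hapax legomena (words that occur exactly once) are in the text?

Frequencies: town:2, at:2, forest:2, and:2, listen:1, bottle:1, take:1, red:1, writer:1, park:1, blue:1, quick:1, must:1, do:1, remember:1, find:1, young:1, seek:1, heart:1, wheel:1, … (3 more, each freq 1)
Hapax (freq=1): blue, bottle, do, find, heart, listen, must, park, quick, red, remember, river, seek, take, their, wheel, white, writer, young

19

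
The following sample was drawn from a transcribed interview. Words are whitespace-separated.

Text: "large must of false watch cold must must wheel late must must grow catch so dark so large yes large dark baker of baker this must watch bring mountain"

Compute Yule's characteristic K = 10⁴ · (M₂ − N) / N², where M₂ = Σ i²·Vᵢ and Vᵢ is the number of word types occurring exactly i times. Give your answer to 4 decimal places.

Frequencies: must:6, large:3, of:2, watch:2, so:2, dark:2, baker:2, false:1, cold:1, wheel:1, late:1, grow:1, catch:1, yes:1, this:1, bring:1, mountain:1
N = 29. Frequency spectrum: V_1=10, V_2=5, V_3=1, V_6=1
M₂ = 1²·10 + 2²·5 + 3²·1 + 6²·1 = 75
K = 10000 × (75 − 29) / 29² = 546.9679

546.9679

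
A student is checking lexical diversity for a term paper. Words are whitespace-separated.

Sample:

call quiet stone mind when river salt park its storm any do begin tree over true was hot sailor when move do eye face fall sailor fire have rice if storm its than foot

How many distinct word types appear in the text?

Distinct types: {any, begin, call, do, eye, face, fall, fire, foot, have, hot, if, its, mind, move, over, park, quiet, rice, river, sailor, salt, stone, storm, than, tree, true, was, when}
V = 29

29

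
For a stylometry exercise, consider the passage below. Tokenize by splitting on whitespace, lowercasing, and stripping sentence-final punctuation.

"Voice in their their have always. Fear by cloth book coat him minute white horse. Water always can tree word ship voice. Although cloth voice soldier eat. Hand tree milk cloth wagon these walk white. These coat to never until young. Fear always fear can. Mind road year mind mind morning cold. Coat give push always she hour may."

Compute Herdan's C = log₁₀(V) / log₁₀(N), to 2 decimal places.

N = 59, V = 41.
log₁₀(V) = 1.612784, log₁₀(N) = 1.770852
C = 1.612784 / 1.770852 = 0.91

0.91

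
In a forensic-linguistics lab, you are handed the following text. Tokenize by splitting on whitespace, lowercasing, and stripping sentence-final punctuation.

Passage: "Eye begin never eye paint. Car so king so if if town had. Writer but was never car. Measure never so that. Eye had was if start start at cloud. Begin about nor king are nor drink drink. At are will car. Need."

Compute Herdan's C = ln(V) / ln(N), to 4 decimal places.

0.8450

N = 43, V = 24.
ln(V) = 3.178054, ln(N) = 3.761200
C = 3.178054 / 3.761200 = 0.8450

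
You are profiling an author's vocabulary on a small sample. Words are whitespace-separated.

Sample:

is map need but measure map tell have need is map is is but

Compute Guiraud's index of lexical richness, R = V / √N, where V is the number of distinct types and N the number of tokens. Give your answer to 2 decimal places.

N = 14, V = 7.
√N = 3.741657
R = 7 / 3.741657 = 1.87

1.87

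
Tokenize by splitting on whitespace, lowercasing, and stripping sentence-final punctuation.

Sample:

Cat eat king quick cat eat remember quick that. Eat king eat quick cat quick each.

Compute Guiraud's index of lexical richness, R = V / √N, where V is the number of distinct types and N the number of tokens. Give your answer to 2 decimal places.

N = 16, V = 7.
√N = 4.000000
R = 7 / 4.000000 = 1.75

1.75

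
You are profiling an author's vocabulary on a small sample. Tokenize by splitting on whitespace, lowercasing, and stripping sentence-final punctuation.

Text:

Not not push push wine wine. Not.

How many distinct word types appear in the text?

Distinct types: {not, push, wine}
V = 3

3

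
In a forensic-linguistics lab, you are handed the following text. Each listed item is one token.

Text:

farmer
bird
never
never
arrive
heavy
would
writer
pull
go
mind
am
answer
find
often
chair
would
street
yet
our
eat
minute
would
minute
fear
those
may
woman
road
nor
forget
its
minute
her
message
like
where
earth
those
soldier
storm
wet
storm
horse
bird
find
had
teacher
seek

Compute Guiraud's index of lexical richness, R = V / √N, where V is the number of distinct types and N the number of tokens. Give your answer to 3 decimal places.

5.714

N = 49, V = 40.
√N = 7.000000
R = 40 / 7.000000 = 5.714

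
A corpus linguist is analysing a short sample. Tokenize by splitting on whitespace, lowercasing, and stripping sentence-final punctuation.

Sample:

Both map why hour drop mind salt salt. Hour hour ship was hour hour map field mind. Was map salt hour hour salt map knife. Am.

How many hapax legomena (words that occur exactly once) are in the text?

Frequencies: hour:7, map:4, salt:4, mind:2, was:2, both:1, why:1, drop:1, ship:1, field:1, knife:1, am:1
Hapax (freq=1): am, both, drop, field, knife, ship, why

7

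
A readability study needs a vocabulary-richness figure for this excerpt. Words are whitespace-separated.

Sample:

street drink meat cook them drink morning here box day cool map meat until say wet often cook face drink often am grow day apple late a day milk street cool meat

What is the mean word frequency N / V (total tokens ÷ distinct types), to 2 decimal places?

N = 32 tokens, V = 22 types.
Mean frequency = N / V = 32 / 22 = 1.45

1.45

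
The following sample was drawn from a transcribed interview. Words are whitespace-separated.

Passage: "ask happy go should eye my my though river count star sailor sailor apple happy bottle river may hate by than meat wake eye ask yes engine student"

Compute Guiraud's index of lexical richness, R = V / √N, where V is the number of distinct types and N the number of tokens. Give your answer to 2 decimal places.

4.16

N = 28, V = 22.
√N = 5.291503
R = 22 / 5.291503 = 4.16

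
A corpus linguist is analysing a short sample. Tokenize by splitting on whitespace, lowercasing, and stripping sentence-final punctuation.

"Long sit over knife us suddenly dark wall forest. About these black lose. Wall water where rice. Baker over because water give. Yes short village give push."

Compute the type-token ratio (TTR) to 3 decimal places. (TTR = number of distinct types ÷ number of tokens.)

N = 27 tokens, V = 23 types.
TTR = V / N = 23 / 27 = 0.852

0.852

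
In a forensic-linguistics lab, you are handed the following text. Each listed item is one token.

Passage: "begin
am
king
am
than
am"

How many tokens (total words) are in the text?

Tokens: begin, am, king, am, than, am
N = 6

6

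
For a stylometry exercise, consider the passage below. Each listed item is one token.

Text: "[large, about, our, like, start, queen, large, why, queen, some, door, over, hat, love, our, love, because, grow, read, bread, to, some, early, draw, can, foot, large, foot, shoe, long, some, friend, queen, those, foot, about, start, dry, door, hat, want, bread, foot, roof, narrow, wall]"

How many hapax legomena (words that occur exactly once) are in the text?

Frequencies: foot:4, large:3, queen:3, some:3, about:2, our:2, start:2, door:2, hat:2, love:2, bread:2, like:1, why:1, over:1, because:1, grow:1, read:1, to:1, early:1, draw:1, … (10 more, each freq 1)
Hapax (freq=1): because, can, draw, dry, early, friend, grow, like, long, narrow, over, read, roof, shoe, those, to, wall, want, why

19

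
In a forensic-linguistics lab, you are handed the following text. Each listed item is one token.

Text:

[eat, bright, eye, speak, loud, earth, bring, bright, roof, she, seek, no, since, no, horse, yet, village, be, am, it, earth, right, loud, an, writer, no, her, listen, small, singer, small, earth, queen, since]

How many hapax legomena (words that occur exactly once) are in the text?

20

Frequencies: earth:3, no:3, bright:2, loud:2, since:2, small:2, eat:1, eye:1, speak:1, bring:1, roof:1, she:1, seek:1, horse:1, yet:1, village:1, be:1, am:1, it:1, right:1, … (6 more, each freq 1)
Hapax (freq=1): am, an, be, bring, eat, eye, her, horse, it, listen, queen, right, roof, seek, she, singer, speak, village, writer, yet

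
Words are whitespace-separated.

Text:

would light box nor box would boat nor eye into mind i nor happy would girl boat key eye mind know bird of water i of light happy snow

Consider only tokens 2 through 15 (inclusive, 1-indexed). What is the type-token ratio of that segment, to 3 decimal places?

Segment tokens 2–15: light, box, nor, box, would, boat, nor, eye, into, mind, i, nor, happy, would
Segment N = 14, segment V = 10.
TTR = 10 / 14 = 0.714

0.714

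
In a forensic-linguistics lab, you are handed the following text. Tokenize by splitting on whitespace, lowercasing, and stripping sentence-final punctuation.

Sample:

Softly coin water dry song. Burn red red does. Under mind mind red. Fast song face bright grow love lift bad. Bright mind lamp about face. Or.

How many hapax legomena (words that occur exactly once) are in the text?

Frequencies: red:3, mind:3, song:2, face:2, bright:2, softly:1, coin:1, water:1, dry:1, burn:1, does:1, under:1, fast:1, grow:1, love:1, lift:1, bad:1, lamp:1, about:1, or:1
Hapax (freq=1): about, bad, burn, coin, does, dry, fast, grow, lamp, lift, love, or, softly, under, water

15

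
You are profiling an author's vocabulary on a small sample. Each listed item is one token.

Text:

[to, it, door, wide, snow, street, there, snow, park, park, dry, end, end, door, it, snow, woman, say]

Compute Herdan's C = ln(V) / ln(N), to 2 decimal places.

0.86

N = 18, V = 12.
ln(V) = 2.484907, ln(N) = 2.890372
C = 2.484907 / 2.890372 = 0.86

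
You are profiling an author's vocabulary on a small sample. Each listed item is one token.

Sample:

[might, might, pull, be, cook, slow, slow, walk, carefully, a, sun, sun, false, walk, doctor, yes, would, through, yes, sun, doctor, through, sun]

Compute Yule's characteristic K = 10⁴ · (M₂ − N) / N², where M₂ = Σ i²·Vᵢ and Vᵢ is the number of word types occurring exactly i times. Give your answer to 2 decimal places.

453.69

Frequencies: sun:4, might:2, slow:2, walk:2, doctor:2, yes:2, through:2, pull:1, be:1, cook:1, carefully:1, a:1, false:1, would:1
N = 23. Frequency spectrum: V_1=7, V_2=6, V_4=1
M₂ = 1²·7 + 2²·6 + 4²·1 = 47
K = 10000 × (47 − 23) / 23² = 453.69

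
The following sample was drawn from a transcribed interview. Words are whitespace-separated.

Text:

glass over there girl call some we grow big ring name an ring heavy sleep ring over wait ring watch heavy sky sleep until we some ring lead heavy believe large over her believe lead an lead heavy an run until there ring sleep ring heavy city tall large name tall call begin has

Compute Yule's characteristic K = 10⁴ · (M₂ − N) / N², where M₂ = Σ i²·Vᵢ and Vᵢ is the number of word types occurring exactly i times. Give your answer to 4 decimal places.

356.6529

Frequencies: ring:7, heavy:5, over:3, an:3, sleep:3, lead:3, there:2, call:2, some:2, we:2, name:2, until:2, believe:2, large:2, tall:2, glass:1, girl:1, grow:1, big:1, wait:1, … (7 more, each freq 1)
N = 54. Frequency spectrum: V_1=12, V_2=9, V_3=4, V_5=1, V_7=1
M₂ = 1²·12 + 2²·9 + 3²·4 + 5²·1 + 7²·1 = 158
K = 10000 × (158 − 54) / 54² = 356.6529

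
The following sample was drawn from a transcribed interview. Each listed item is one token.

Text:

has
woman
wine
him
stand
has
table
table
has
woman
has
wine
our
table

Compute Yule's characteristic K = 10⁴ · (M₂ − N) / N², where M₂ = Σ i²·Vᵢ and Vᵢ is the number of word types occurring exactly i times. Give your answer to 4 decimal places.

Frequencies: has:4, table:3, woman:2, wine:2, him:1, stand:1, our:1
N = 14. Frequency spectrum: V_1=3, V_2=2, V_3=1, V_4=1
M₂ = 1²·3 + 2²·2 + 3²·1 + 4²·1 = 36
K = 10000 × (36 − 14) / 14² = 1122.4490

1122.4490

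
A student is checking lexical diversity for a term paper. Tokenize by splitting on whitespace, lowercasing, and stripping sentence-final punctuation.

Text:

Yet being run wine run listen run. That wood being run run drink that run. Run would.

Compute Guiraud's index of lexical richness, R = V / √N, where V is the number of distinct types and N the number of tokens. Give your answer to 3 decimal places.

2.183

N = 17, V = 9.
√N = 4.123106
R = 9 / 4.123106 = 2.183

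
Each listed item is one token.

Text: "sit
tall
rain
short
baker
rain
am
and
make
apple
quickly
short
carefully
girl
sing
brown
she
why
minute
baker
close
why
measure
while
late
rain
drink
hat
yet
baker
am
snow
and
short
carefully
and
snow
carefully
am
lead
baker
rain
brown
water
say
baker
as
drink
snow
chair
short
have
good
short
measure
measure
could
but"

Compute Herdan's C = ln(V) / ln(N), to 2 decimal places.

N = 58, V = 34.
ln(V) = 3.526361, ln(N) = 4.060443
C = 3.526361 / 4.060443 = 0.87

0.87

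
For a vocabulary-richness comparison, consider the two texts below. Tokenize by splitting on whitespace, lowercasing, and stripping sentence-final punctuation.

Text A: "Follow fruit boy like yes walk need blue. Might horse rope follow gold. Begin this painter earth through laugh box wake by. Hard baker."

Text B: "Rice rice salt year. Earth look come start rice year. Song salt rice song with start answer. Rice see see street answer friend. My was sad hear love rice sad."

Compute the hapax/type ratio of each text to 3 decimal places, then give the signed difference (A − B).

0.401

A: hapax=22, V=23, ratio=0.957
B: hapax=10, V=18, ratio=0.556
Difference = 0.957 − 0.556 = 0.401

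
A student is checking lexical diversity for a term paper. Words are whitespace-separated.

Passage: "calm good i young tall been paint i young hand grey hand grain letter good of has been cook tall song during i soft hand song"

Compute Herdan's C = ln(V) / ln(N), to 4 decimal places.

N = 26, V = 17.
ln(V) = 2.833213, ln(N) = 3.258097
C = 2.833213 / 3.258097 = 0.8696

0.8696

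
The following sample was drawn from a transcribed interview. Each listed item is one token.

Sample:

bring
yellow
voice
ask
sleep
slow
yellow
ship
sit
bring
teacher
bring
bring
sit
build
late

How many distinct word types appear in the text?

Distinct types: {ask, bring, build, late, ship, sit, sleep, slow, teacher, voice, yellow}
V = 11

11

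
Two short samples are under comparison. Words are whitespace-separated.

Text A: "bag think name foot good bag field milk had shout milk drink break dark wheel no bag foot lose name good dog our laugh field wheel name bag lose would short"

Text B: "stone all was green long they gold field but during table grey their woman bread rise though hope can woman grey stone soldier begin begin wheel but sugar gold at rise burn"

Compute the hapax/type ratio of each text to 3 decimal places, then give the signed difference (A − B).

-0.120

A: hapax=12, V=20, ratio=0.600
B: hapax=18, V=25, ratio=0.720
Difference = 0.600 − 0.720 = -0.120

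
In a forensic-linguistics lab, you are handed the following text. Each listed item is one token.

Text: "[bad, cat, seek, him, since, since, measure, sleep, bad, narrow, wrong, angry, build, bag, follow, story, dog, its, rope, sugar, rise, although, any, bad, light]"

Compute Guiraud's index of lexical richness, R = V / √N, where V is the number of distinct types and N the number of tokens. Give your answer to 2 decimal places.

4.40

N = 25, V = 22.
√N = 5.000000
R = 22 / 5.000000 = 4.40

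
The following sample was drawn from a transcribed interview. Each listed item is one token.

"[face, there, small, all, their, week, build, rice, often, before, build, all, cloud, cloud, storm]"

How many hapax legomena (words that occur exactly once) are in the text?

9

Frequencies: all:2, build:2, cloud:2, face:1, there:1, small:1, their:1, week:1, rice:1, often:1, before:1, storm:1
Hapax (freq=1): before, face, often, rice, small, storm, their, there, week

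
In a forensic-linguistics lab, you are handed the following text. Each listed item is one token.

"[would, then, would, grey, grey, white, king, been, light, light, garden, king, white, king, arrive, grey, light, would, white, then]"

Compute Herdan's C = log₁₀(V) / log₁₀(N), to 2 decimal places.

N = 20, V = 9.
log₁₀(V) = 0.954243, log₁₀(N) = 1.301030
C = 0.954243 / 1.301030 = 0.73

0.73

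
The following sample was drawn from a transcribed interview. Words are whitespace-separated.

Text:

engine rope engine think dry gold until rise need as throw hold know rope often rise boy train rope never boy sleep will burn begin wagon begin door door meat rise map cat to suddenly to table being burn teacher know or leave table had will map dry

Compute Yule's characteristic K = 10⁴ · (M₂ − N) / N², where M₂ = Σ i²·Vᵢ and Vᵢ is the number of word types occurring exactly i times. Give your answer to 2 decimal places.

147.57

Frequencies: rope:3, rise:3, engine:2, dry:2, know:2, boy:2, will:2, burn:2, begin:2, door:2, map:2, to:2, table:2, think:1, gold:1, until:1, need:1, as:1, throw:1, hold:1, … (13 more, each freq 1)
N = 48. Frequency spectrum: V_1=20, V_2=11, V_3=2
M₂ = 1²·20 + 2²·11 + 3²·2 = 82
K = 10000 × (82 − 48) / 48² = 147.57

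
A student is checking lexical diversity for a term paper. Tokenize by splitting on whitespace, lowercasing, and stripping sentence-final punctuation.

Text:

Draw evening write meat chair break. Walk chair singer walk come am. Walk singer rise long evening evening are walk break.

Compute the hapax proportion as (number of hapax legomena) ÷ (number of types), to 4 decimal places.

Frequencies: walk:4, evening:3, chair:2, break:2, singer:2, draw:1, write:1, meat:1, come:1, am:1, rise:1, long:1, are:1
Hapax count = 8; type count = 13.
Ratio = 8 / 13 = 0.6154

0.6154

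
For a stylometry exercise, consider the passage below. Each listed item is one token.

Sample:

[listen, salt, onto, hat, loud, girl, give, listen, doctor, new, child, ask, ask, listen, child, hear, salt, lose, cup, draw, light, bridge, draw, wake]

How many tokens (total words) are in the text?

24

Tokens: listen, salt, onto, hat, loud, girl, give, listen, doctor, new, child, ask, ask, listen, child, hear, salt, lose, cup, draw, light, bridge, draw, wake
N = 24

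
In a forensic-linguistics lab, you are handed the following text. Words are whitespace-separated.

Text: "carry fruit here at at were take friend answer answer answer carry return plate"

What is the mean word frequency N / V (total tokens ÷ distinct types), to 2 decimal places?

1.40

N = 14 tokens, V = 10 types.
Mean frequency = N / V = 14 / 10 = 1.40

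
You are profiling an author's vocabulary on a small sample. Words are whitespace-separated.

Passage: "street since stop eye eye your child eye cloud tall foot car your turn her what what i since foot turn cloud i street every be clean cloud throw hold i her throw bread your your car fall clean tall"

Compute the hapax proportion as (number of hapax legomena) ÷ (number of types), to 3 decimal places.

0.333

Frequencies: your:4, eye:3, cloud:3, i:3, street:2, since:2, tall:2, foot:2, car:2, turn:2, her:2, what:2, clean:2, throw:2, stop:1, child:1, every:1, be:1, hold:1, bread:1, … (1 more, each freq 1)
Hapax count = 7; type count = 21.
Ratio = 7 / 21 = 0.333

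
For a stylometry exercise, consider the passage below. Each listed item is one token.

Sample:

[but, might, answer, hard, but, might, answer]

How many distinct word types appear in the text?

Distinct types: {answer, but, hard, might}
V = 4

4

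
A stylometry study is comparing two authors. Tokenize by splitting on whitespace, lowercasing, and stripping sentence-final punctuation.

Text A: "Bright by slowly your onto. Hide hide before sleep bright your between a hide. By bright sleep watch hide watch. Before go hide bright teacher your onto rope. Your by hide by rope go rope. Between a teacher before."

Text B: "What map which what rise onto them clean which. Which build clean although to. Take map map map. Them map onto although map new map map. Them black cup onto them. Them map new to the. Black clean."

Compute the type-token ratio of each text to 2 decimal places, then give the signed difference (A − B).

-0.03

TTR(A) = 14/39 = 0.36
TTR(B) = 15/38 = 0.39
Difference = 0.36 − 0.39 = -0.03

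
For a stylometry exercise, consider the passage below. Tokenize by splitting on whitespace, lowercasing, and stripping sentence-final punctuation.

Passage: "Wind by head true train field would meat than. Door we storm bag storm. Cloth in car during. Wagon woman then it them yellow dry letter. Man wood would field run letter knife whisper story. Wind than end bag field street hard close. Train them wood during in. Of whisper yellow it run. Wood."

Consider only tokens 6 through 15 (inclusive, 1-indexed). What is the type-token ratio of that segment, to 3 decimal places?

0.900

Segment tokens 6–15: field, would, meat, than, door, we, storm, bag, storm, cloth
Segment N = 10, segment V = 9.
TTR = 9 / 10 = 0.900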